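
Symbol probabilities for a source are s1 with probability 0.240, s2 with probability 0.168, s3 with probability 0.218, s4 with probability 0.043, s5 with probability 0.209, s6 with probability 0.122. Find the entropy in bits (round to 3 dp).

H = −Σ pᵢ log₂ pᵢ.
−0.240·log₂(0.240) = 0.4941
−0.168·log₂(0.168) = 0.4323
−0.218·log₂(0.218) = 0.4791
−0.043·log₂(0.043) = 0.1952
−0.209·log₂(0.209) = 0.4720
−0.122·log₂(0.122) = 0.3703
Sum ≈ 2.4430 → 2.443 bits.

2.443 bits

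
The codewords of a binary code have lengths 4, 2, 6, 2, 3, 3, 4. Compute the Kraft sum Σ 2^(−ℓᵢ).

With common denominator 2^6 = 64: Σ 2^(−ℓᵢ) = 4/64 + 16/64 + 1/64 + 16/64 + 8/64 + 8/64 + 4/64 = 57/64 = 0.890625.

0.890625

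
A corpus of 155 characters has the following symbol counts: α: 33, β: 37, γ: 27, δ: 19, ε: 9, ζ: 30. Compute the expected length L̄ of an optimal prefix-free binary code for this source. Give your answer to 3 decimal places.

2.535 bits/symbol

Probabilities are the counts divided by 155.
Repeatedly combine the two least-probable nodes; the expected code length is the sum of the merged weights.
merge 9/155 + 19/155 → 28/155
merge 27/155 + 28/155 → 11/31
merge 6/31 + 33/155 → 63/155
merge 37/155 + 11/31 → 92/155
merge 63/155 + 92/155 → 1
L = 28/155 + 11/31 + 63/155 + 92/155 + 1 = 393/155 ≈ 2.535 bits/symbol.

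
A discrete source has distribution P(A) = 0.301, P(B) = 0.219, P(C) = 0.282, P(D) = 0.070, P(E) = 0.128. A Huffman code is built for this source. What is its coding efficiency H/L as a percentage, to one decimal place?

Entropy H = −Σ p log₂ p ≈ 2.1644 bits.
Huffman merges: 7/100+16/125→99/500; 99/500+219/1000→417/1000; 141/500+301/1000→583/1000; 417/1000+583/1000→1. L = 1099/500 ≈ 2.1980.
Efficiency = H/L = 2.1644/2.1980 = 98.5%.

98.5%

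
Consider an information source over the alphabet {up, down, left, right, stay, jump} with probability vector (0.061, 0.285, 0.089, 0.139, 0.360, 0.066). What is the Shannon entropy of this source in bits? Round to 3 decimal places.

H = −Σ pᵢ log₂ pᵢ.
−0.061·log₂(0.061) = 0.2461
−0.285·log₂(0.285) = 0.5161
−0.089·log₂(0.089) = 0.3106
−0.139·log₂(0.139) = 0.3957
−0.360·log₂(0.360) = 0.5306
−0.066·log₂(0.066) = 0.2588
Sum ≈ 2.2580 → 2.258 bits.

2.258 bits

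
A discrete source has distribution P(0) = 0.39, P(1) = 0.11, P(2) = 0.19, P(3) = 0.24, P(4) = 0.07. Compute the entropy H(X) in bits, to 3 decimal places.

H = −Σ pᵢ log₂ pᵢ.
−0.39·log₂(0.39) = 0.5298
−0.11·log₂(0.11) = 0.3503
−0.19·log₂(0.19) = 0.4552
−0.24·log₂(0.24) = 0.4941
−0.07·log₂(0.07) = 0.2686
Sum ≈ 2.0980 → 2.098 bits.

2.098 bits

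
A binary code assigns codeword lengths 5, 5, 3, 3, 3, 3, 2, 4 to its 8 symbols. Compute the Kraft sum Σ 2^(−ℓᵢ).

With common denominator 2^5 = 32: Σ 2^(−ℓᵢ) = 1/32 + 1/32 + 4/32 + 4/32 + 4/32 + 4/32 + 8/32 + 2/32 = 28/32 = 0.875.

0.875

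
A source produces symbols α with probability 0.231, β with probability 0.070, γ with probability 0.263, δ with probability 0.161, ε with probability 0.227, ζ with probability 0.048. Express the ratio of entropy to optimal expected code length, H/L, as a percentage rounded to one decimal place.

99.4%

Entropy H = −Σ p log₂ p ≈ 2.3838 bits.
Huffman merges: 6/125+7/100→59/500; 59/500+161/1000→279/1000; 227/1000+231/1000→229/500; 263/1000+279/1000→271/500; 229/500+271/500→1. L = 2397/1000 ≈ 2.3970.
Efficiency = H/L = 2.3838/2.3970 = 99.4%.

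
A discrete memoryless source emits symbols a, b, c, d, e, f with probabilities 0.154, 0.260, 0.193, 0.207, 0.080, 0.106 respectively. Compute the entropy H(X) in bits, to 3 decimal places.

H = −Σ pᵢ log₂ pᵢ.
−0.154·log₂(0.154) = 0.4156
−0.260·log₂(0.260) = 0.5053
−0.193·log₂(0.193) = 0.4581
−0.207·log₂(0.207) = 0.4704
−0.080·log₂(0.080) = 0.2915
−0.106·log₂(0.106) = 0.3432
Sum ≈ 2.4841 → 2.484 bits.

2.484 bits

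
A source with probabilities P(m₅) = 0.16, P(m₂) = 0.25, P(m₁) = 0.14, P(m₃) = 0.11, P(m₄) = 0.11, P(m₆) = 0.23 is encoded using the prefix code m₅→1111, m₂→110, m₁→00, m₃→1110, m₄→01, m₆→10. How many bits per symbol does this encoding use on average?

2.79 bits/symbol

L̄ = Σ pᵢ·ℓᵢ = 0.16·4 + 0.25·3 + 0.14·2 + 0.11·4 + 0.11·2 + 0.23·2 = 2.79 bits/symbol.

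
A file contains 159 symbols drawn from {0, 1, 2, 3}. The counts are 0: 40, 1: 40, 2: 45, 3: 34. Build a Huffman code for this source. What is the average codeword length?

2 bits/symbol

Probabilities are the counts divided by 159.
Repeatedly combine the two least-probable nodes; the expected code length is the sum of the merged weights.
merge 34/159 + 40/159 → 74/159
merge 40/159 + 15/53 → 85/159
merge 74/159 + 85/159 → 1
L = 74/159 + 85/159 + 1 = 2 bits/symbol.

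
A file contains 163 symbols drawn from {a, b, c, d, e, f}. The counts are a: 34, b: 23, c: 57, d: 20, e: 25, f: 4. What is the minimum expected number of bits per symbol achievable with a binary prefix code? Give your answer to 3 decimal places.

2.436 bits/symbol

Probabilities are the counts divided by 163.
Repeatedly combine the two least-probable nodes; the expected code length is the sum of the merged weights.
merge 4/163 + 20/163 → 24/163
merge 23/163 + 24/163 → 47/163
merge 25/163 + 34/163 → 59/163
merge 47/163 + 57/163 → 104/163
merge 59/163 + 104/163 → 1
L = 24/163 + 47/163 + 59/163 + 104/163 + 1 = 397/163 ≈ 2.436 bits/symbol.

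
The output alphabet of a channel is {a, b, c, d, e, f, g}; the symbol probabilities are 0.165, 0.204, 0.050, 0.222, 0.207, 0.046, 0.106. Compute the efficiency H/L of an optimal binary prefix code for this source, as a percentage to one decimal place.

98.0%

Entropy H = −Σ p log₂ p ≈ 2.6128 bits.
Huffman merges: 23/500+1/20→12/125; 12/125+53/500→101/500; 33/200+101/500→367/1000; 51/250+207/1000→411/1000; 111/500+367/1000→589/1000; 411/1000+589/1000→1. L = 533/200 ≈ 2.6650.
Efficiency = H/L = 2.6128/2.6650 = 98.0%.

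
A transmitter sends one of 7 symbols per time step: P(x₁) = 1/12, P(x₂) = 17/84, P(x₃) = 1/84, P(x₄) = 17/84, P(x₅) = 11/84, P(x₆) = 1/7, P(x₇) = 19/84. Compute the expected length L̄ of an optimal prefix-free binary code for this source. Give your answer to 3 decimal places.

2.667 bits/symbol

Repeatedly combine the two least-probable nodes; the expected code length is the sum of the merged weights.
merge 1/84 + 1/12 → 2/21
merge 2/21 + 11/84 → 19/84
merge 1/7 + 17/84 → 29/84
merge 17/84 + 19/84 → 3/7
merge 19/84 + 29/84 → 4/7
merge 3/7 + 4/7 → 1
L = 2/21 + 19/84 + 29/84 + 3/7 + 4/7 + 1 = 8/3 ≈ 2.667 bits/symbol.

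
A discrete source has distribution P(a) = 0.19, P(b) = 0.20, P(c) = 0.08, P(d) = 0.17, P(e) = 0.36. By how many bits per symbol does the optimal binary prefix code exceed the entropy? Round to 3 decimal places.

0.074 bits

Entropy H = −Σ p log₂ p ≈ 2.1763 bits.
Huffman merges: 2/25+17/100→1/4; 19/100+1/5→39/100; 1/4+9/25→61/100; 39/100+61/100→1. L = 9/4 ≈ 2.2500.
L − H = 2.2500 − 2.1763 = 0.074 bits.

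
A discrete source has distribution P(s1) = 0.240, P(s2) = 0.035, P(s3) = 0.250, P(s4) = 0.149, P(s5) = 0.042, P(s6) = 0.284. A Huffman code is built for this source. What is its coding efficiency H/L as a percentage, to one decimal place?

Entropy H = −Σ p log₂ p ≈ 2.2805 bits.
Huffman merges: 7/200+21/500→77/1000; 77/1000+149/1000→113/500; 113/500+6/25→233/500; 1/4+71/250→267/500; 233/500+267/500→1. L = 2303/1000 ≈ 2.3030.
Efficiency = H/L = 2.2805/2.3030 = 99.0%.

99.0%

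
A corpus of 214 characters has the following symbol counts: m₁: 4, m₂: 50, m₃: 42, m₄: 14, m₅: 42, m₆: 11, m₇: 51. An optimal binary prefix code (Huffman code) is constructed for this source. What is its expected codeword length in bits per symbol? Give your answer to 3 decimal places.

Probabilities are the counts divided by 214.
Repeatedly combine the two least-probable nodes; the expected code length is the sum of the merged weights.
merge 2/107 + 11/214 → 15/214
merge 7/107 + 15/214 → 29/214
merge 29/214 + 21/107 → 71/214
merge 21/107 + 25/107 → 46/107
merge 51/214 + 71/214 → 61/107
merge 46/107 + 61/107 → 1
L = 15/214 + 29/214 + 71/214 + 46/107 + 61/107 + 1 = 543/214 ≈ 2.537 bits/symbol.

2.537 bits/symbol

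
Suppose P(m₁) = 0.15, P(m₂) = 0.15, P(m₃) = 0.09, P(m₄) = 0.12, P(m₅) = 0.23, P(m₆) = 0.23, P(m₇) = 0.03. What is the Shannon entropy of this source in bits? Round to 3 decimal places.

H = −Σ pᵢ log₂ pᵢ.
−0.15·log₂(0.15) = 0.4105
−0.15·log₂(0.15) = 0.4105
−0.09·log₂(0.09) = 0.3127
−0.12·log₂(0.12) = 0.3671
−0.23·log₂(0.23) = 0.4877
−0.23·log₂(0.23) = 0.4877
−0.03·log₂(0.03) = 0.1518
Sum ≈ 2.6279 → 2.628 bits.

2.628 bits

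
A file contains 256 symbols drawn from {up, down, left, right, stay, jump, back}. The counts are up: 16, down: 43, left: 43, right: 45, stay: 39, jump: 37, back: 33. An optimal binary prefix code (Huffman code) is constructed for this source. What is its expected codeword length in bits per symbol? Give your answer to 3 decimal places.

Probabilities are the counts divided by 256.
Repeatedly combine the two least-probable nodes; the expected code length is the sum of the merged weights.
merge 1/16 + 33/256 → 49/256
merge 37/256 + 39/256 → 19/64
merge 43/256 + 43/256 → 43/128
merge 45/256 + 49/256 → 47/128
merge 19/64 + 43/128 → 81/128
merge 47/128 + 81/128 → 1
L = 49/256 + 19/64 + 43/128 + 47/128 + 81/128 + 1 = 723/256 ≈ 2.824 bits/symbol.

2.824 bits/symbol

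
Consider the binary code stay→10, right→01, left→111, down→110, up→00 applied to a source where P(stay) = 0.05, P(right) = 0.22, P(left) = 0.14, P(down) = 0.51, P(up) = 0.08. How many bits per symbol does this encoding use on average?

L̄ = Σ pᵢ·ℓᵢ = 0.05·2 + 0.22·2 + 0.14·3 + 0.51·3 + 0.08·2 = 2.65 bits/symbol.

2.65 bits/symbol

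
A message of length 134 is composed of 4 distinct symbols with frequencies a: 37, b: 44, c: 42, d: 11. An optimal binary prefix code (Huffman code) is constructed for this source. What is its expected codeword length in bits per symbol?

2 bits/symbol

Probabilities are the counts divided by 134.
Repeatedly combine the two least-probable nodes; the expected code length is the sum of the merged weights.
merge 11/134 + 37/134 → 24/67
merge 21/67 + 22/67 → 43/67
merge 24/67 + 43/67 → 1
L = 24/67 + 43/67 + 1 = 2 bits/symbol.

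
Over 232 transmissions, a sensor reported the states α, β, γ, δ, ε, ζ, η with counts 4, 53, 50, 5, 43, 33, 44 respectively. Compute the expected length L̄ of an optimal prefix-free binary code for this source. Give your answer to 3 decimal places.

Probabilities are the counts divided by 232.
Repeatedly combine the two least-probable nodes; the expected code length is the sum of the merged weights.
merge 1/58 + 5/232 → 9/232
merge 9/232 + 33/232 → 21/116
merge 21/116 + 43/232 → 85/232
merge 11/58 + 25/116 → 47/116
merge 53/232 + 85/232 → 69/116
merge 47/116 + 69/116 → 1
L = 9/232 + 21/116 + 85/232 + 47/116 + 69/116 + 1 = 75/29 ≈ 2.586 bits/symbol.

2.586 bits/symbol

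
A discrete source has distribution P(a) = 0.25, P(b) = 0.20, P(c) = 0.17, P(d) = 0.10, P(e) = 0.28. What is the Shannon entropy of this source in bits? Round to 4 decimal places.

H = −Σ pᵢ log₂ pᵢ.
−0.25·log₂(0.25) = 0.5000
−0.20·log₂(0.20) = 0.4644
−0.17·log₂(0.17) = 0.4346
−0.10·log₂(0.10) = 0.3322
−0.28·log₂(0.28) = 0.5142
Sum ≈ 2.2454 → 2.2454 bits.

2.2454 bits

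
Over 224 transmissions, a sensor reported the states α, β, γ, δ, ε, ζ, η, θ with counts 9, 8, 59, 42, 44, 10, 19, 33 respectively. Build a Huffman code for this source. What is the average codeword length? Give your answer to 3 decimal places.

2.737 bits/symbol

Probabilities are the counts divided by 224.
Repeatedly combine the two least-probable nodes; the expected code length is the sum of the merged weights.
merge 1/28 + 9/224 → 17/224
merge 5/112 + 17/224 → 27/224
merge 19/224 + 27/224 → 23/112
merge 33/224 + 3/16 → 75/224
merge 11/56 + 23/112 → 45/112
merge 59/224 + 75/224 → 67/112
merge 45/112 + 67/112 → 1
L = 17/224 + 27/224 + 23/112 + 75/224 + 45/112 + 67/112 + 1 = 613/224 ≈ 2.737 bits/symbol.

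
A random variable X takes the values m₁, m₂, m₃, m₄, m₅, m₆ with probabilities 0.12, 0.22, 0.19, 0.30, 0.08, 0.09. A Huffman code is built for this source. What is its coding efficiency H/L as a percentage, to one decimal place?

98.7%

Entropy H = −Σ p log₂ p ≈ 2.4281 bits.
Huffman merges: 2/25+9/100→17/100; 3/25+17/100→29/100; 19/100+11/50→41/100; 29/100+3/10→59/100; 41/100+59/100→1. L = 123/50 ≈ 2.4600.
Efficiency = H/L = 2.4281/2.4600 = 98.7%.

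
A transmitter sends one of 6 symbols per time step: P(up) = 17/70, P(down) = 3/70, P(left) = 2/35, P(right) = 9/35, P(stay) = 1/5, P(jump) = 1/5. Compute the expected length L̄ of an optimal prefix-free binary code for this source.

2.4 bits/symbol

Repeatedly combine the two least-probable nodes; the expected code length is the sum of the merged weights.
merge 3/70 + 2/35 → 1/10
merge 1/10 + 1/5 → 3/10
merge 1/5 + 17/70 → 31/70
merge 9/35 + 3/10 → 39/70
merge 31/70 + 39/70 → 1
L = 1/10 + 3/10 + 31/70 + 39/70 + 1 = 12/5 = 2.4 bits/symbol.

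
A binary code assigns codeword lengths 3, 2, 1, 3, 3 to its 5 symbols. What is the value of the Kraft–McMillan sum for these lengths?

1.125

With common denominator 2^3 = 8: Σ 2^(−ℓᵢ) = 1/8 + 2/8 + 4/8 + 1/8 + 1/8 = 9/8 = 1.125.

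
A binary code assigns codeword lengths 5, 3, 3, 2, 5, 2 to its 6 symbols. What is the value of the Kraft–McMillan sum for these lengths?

With common denominator 2^5 = 32: Σ 2^(−ℓᵢ) = 1/32 + 4/32 + 4/32 + 8/32 + 1/32 + 8/32 = 26/32 = 0.8125.

0.8125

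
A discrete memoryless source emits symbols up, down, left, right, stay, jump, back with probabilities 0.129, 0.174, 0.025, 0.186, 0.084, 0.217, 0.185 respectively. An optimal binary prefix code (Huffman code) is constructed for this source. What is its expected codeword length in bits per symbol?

Repeatedly combine the two least-probable nodes; the expected code length is the sum of the merged weights.
merge 1/40 + 21/250 → 109/1000
merge 109/1000 + 129/1000 → 119/500
merge 87/500 + 37/200 → 359/1000
merge 93/500 + 217/1000 → 403/1000
merge 119/500 + 359/1000 → 597/1000
merge 403/1000 + 597/1000 → 1
L = 109/1000 + 119/500 + 359/1000 + 403/1000 + 597/1000 + 1 = 1353/500 = 2.706 bits/symbol.

2.706 bits/symbol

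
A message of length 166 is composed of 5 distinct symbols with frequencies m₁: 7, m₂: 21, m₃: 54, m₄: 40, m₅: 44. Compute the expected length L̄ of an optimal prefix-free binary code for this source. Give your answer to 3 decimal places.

2.169 bits/symbol

Probabilities are the counts divided by 166.
Repeatedly combine the two least-probable nodes; the expected code length is the sum of the merged weights.
merge 7/166 + 21/166 → 14/83
merge 14/83 + 20/83 → 34/83
merge 22/83 + 27/83 → 49/83
merge 34/83 + 49/83 → 1
L = 14/83 + 34/83 + 49/83 + 1 = 180/83 ≈ 2.169 bits/symbol.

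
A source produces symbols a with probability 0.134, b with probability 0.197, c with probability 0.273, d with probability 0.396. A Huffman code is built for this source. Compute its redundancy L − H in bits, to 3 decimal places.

0.044 bits

Entropy H = −Σ p log₂ p ≈ 1.8908 bits.
Huffman merges: 67/500+197/1000→331/1000; 273/1000+331/1000→151/250; 99/250+151/250→1. L = 387/200 ≈ 1.9350.
L − H = 1.9350 − 1.8908 = 0.044 bits.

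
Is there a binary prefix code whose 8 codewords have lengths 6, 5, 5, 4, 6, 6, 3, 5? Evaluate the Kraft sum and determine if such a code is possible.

0.328125; yes

With common denominator 2^6 = 64: Σ 2^(−ℓᵢ) = 1/64 + 2/64 + 2/64 + 4/64 + 1/64 + 1/64 + 8/64 + 2/64 = 21/64 = 0.328125.
Kraft's inequality requires Σ ≤ 1; here Σ = 0.328125 ≤ 1, so such a prefix code exists.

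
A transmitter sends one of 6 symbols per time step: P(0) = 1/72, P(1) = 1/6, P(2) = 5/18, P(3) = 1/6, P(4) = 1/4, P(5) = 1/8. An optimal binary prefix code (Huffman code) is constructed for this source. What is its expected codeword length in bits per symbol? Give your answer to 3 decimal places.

2.444 bits/symbol

Repeatedly combine the two least-probable nodes; the expected code length is the sum of the merged weights.
merge 1/72 + 1/8 → 5/36
merge 5/36 + 1/6 → 11/36
merge 1/6 + 1/4 → 5/12
merge 5/18 + 11/36 → 7/12
merge 5/12 + 7/12 → 1
L = 5/36 + 11/36 + 5/12 + 7/12 + 1 = 22/9 ≈ 2.444 bits/symbol.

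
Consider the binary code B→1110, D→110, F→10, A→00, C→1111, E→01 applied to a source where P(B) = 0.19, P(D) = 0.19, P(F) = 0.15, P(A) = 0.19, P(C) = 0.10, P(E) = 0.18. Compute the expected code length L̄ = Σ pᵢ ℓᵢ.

2.77 bits/symbol

L̄ = Σ pᵢ·ℓᵢ = 0.19·4 + 0.19·3 + 0.15·2 + 0.19·2 + 0.10·4 + 0.18·2 = 2.77 bits/symbol.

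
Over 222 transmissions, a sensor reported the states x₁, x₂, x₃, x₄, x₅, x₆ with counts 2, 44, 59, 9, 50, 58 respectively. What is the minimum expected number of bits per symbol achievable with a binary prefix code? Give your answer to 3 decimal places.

Probabilities are the counts divided by 222.
Repeatedly combine the two least-probable nodes; the expected code length is the sum of the merged weights.
merge 1/111 + 3/74 → 11/222
merge 11/222 + 22/111 → 55/222
merge 25/111 + 55/222 → 35/74
merge 29/111 + 59/222 → 39/74
merge 35/74 + 39/74 → 1
L = 11/222 + 55/222 + 35/74 + 39/74 + 1 = 85/37 ≈ 2.297 bits/symbol.

2.297 bits/symbol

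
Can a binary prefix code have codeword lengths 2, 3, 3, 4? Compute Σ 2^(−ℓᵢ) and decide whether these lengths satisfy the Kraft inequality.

With common denominator 2^4 = 16: Σ 2^(−ℓᵢ) = 4/16 + 2/16 + 2/16 + 1/16 = 9/16 = 0.5625.
Kraft's inequality requires Σ ≤ 1; here Σ = 0.5625 ≤ 1, so such a prefix code exists.

0.5625; yes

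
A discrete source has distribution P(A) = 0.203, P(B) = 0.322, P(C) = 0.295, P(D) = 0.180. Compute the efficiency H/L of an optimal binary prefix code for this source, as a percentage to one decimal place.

97.9%

Entropy H = −Σ p log₂ p ≈ 1.9583 bits.
Huffman merges: 9/50+203/1000→383/1000; 59/200+161/500→617/1000; 383/1000+617/1000→1. L = 2 ≈ 2.0000.
Efficiency = H/L = 1.9583/2.0000 = 97.9%.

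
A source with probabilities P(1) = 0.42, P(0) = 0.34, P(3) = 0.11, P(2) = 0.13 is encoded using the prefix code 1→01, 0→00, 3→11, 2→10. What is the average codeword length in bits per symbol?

2 bits/symbol

L̄ = Σ pᵢ·ℓᵢ = 0.42·2 + 0.34·2 + 0.11·2 + 0.13·2 = 2 bits/symbol.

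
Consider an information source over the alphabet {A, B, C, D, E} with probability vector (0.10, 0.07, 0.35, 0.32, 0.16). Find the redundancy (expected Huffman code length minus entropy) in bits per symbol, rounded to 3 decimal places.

Entropy H = −Σ p log₂ p ≈ 2.0799 bits.
Huffman merges: 7/100+1/10→17/100; 4/25+17/100→33/100; 8/25+33/100→13/20; 7/20+13/20→1. L = 43/20 ≈ 2.1500.
L − H = 2.1500 − 2.0799 = 0.070 bits.

0.070 bits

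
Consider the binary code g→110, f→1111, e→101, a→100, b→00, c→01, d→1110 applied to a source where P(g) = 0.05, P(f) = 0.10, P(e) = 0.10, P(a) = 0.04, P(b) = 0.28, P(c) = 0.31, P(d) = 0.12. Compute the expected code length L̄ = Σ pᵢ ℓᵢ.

2.63 bits/symbol

L̄ = Σ pᵢ·ℓᵢ = 0.05·3 + 0.10·4 + 0.10·3 + 0.04·3 + 0.28·2 + 0.31·2 + 0.12·4 = 2.63 bits/symbol.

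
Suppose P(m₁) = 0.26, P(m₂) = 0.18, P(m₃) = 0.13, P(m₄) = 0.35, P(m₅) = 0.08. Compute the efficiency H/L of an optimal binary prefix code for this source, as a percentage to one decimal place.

97.5%

Entropy H = −Σ p log₂ p ≈ 2.1548 bits.
Huffman merges: 2/25+13/100→21/100; 9/50+21/100→39/100; 13/50+7/20→61/100; 39/100+61/100→1. L = 221/100 ≈ 2.2100.
Efficiency = H/L = 2.1548/2.2100 = 97.5%.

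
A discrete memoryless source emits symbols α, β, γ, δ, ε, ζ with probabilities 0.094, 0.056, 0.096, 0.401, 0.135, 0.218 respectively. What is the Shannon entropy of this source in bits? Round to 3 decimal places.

H = −Σ pᵢ log₂ pᵢ.
−0.094·log₂(0.094) = 0.3207
−0.056·log₂(0.056) = 0.2329
−0.096·log₂(0.096) = 0.3246
−0.401·log₂(0.401) = 0.5286
−0.135·log₂(0.135) = 0.3900
−0.218·log₂(0.218) = 0.4791
Sum ≈ 2.2758 → 2.276 bits.

2.276 bits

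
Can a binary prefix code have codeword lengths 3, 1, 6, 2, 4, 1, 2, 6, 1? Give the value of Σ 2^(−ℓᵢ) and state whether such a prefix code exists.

2.21875; no

With common denominator 2^6 = 64: Σ 2^(−ℓᵢ) = 8/64 + 32/64 + 1/64 + 16/64 + 4/64 + 32/64 + 16/64 + 1/64 + 32/64 = 142/64 = 2.21875.
Kraft's inequality requires Σ ≤ 1; here Σ = 2.21875 > 1, so no such prefix code exists.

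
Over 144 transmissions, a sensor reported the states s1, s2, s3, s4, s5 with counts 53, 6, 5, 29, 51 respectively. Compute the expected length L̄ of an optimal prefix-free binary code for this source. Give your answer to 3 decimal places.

Probabilities are the counts divided by 144.
Repeatedly combine the two least-probable nodes; the expected code length is the sum of the merged weights.
merge 5/144 + 1/24 → 11/144
merge 11/144 + 29/144 → 5/18
merge 5/18 + 17/48 → 91/144
merge 53/144 + 91/144 → 1
L = 11/144 + 5/18 + 91/144 + 1 = 143/72 ≈ 1.986 bits/symbol.

1.986 bits/symbol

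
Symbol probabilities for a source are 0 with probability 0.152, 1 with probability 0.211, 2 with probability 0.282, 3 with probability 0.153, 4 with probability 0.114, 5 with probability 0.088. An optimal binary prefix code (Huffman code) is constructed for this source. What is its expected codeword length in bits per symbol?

Repeatedly combine the two least-probable nodes; the expected code length is the sum of the merged weights.
merge 11/125 + 57/500 → 101/500
merge 19/125 + 153/1000 → 61/200
merge 101/500 + 211/1000 → 413/1000
merge 141/500 + 61/200 → 587/1000
merge 413/1000 + 587/1000 → 1
L = 101/500 + 61/200 + 413/1000 + 587/1000 + 1 = 2507/1000 = 2.507 bits/symbol.

2.507 bits/symbol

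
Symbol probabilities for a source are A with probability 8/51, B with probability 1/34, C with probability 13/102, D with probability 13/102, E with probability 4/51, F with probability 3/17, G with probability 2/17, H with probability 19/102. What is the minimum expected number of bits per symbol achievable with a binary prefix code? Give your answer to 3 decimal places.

Repeatedly combine the two least-probable nodes; the expected code length is the sum of the merged weights.
merge 1/34 + 4/51 → 11/102
merge 11/102 + 2/17 → 23/102
merge 13/102 + 13/102 → 13/51
merge 8/51 + 3/17 → 1/3
merge 19/102 + 23/102 → 7/17
merge 13/51 + 1/3 → 10/17
merge 7/17 + 10/17 → 1
L = 11/102 + 23/102 + 13/51 + 1/3 + 7/17 + 10/17 + 1 = 149/51 ≈ 2.922 bits/symbol.

2.922 bits/symbol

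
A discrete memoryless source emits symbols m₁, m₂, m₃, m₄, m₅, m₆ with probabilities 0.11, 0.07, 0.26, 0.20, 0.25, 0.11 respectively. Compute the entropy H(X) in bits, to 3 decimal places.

H = −Σ pᵢ log₂ pᵢ.
−0.11·log₂(0.11) = 0.3503
−0.07·log₂(0.07) = 0.2686
−0.26·log₂(0.26) = 0.5053
−0.20·log₂(0.20) = 0.4644
−0.25·log₂(0.25) = 0.5000
−0.11·log₂(0.11) = 0.3503
Sum ≈ 2.4388 → 2.439 bits.

2.439 bits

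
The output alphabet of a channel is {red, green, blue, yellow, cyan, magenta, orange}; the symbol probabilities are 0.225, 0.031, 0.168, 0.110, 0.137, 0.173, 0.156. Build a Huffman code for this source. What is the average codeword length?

2.743 bits/symbol

Repeatedly combine the two least-probable nodes; the expected code length is the sum of the merged weights.
merge 31/1000 + 11/100 → 141/1000
merge 137/1000 + 141/1000 → 139/500
merge 39/250 + 21/125 → 81/250
merge 173/1000 + 9/40 → 199/500
merge 139/500 + 81/250 → 301/500
merge 199/500 + 301/500 → 1
L = 141/1000 + 139/500 + 81/250 + 199/500 + 301/500 + 1 = 2743/1000 = 2.743 bits/symbol.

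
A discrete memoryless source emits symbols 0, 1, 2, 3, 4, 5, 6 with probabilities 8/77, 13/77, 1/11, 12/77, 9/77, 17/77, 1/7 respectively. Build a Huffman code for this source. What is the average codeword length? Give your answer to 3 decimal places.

Repeatedly combine the two least-probable nodes; the expected code length is the sum of the merged weights.
merge 1/11 + 8/77 → 15/77
merge 9/77 + 1/7 → 20/77
merge 12/77 + 13/77 → 25/77
merge 15/77 + 17/77 → 32/77
merge 20/77 + 25/77 → 45/77
merge 32/77 + 45/77 → 1
L = 15/77 + 20/77 + 25/77 + 32/77 + 45/77 + 1 = 214/77 ≈ 2.779 bits/symbol.

2.779 bits/symbol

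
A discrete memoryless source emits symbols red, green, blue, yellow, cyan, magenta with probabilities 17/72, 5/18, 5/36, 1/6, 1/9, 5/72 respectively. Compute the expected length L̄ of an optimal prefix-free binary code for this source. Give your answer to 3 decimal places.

2.486 bits/symbol

Repeatedly combine the two least-probable nodes; the expected code length is the sum of the merged weights.
merge 5/72 + 1/9 → 13/72
merge 5/36 + 1/6 → 11/36
merge 13/72 + 17/72 → 5/12
merge 5/18 + 11/36 → 7/12
merge 5/12 + 7/12 → 1
L = 13/72 + 11/36 + 5/12 + 7/12 + 1 = 179/72 ≈ 2.486 bits/symbol.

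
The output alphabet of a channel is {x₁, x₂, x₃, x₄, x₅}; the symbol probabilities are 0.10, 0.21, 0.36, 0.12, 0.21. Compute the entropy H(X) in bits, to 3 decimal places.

2.176 bits

H = −Σ pᵢ log₂ pᵢ.
−0.10·log₂(0.10) = 0.3322
−0.21·log₂(0.21) = 0.4728
−0.36·log₂(0.36) = 0.5306
−0.12·log₂(0.12) = 0.3671
−0.21·log₂(0.21) = 0.4728
Sum ≈ 2.1755 → 2.176 bits.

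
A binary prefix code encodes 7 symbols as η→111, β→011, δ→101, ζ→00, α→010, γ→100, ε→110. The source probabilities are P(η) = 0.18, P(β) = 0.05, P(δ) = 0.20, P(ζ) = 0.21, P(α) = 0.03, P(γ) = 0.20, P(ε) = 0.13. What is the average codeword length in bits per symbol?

2.79 bits/symbol

L̄ = Σ pᵢ·ℓᵢ = 0.18·3 + 0.05·3 + 0.20·3 + 0.21·2 + 0.03·3 + 0.20·3 + 0.13·3 = 2.79 bits/symbol.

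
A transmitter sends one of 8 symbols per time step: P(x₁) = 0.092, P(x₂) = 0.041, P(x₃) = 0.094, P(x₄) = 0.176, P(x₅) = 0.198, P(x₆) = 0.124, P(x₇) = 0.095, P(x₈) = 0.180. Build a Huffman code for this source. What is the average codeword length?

2.935 bits/symbol

Repeatedly combine the two least-probable nodes; the expected code length is the sum of the merged weights.
merge 41/1000 + 23/250 → 133/1000
merge 47/500 + 19/200 → 189/1000
merge 31/250 + 133/1000 → 257/1000
merge 22/125 + 9/50 → 89/250
merge 189/1000 + 99/500 → 387/1000
merge 257/1000 + 89/250 → 613/1000
merge 387/1000 + 613/1000 → 1
L = 133/1000 + 189/1000 + 257/1000 + 89/250 + 387/1000 + 613/1000 + 1 = 587/200 = 2.935 bits/symbol.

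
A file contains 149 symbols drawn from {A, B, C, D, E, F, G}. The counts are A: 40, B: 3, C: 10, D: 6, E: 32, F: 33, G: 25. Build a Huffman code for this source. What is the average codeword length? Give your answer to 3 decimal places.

2.483 bits/symbol

Probabilities are the counts divided by 149.
Repeatedly combine the two least-probable nodes; the expected code length is the sum of the merged weights.
merge 3/149 + 6/149 → 9/149
merge 9/149 + 10/149 → 19/149
merge 19/149 + 25/149 → 44/149
merge 32/149 + 33/149 → 65/149
merge 40/149 + 44/149 → 84/149
merge 65/149 + 84/149 → 1
L = 9/149 + 19/149 + 44/149 + 65/149 + 84/149 + 1 = 370/149 ≈ 2.483 bits/symbol.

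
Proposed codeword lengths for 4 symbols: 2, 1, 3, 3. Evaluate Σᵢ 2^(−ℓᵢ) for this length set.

With common denominator 2^3 = 8: Σ 2^(−ℓᵢ) = 2/8 + 4/8 + 1/8 + 1/8 = 8/8 = 1.

1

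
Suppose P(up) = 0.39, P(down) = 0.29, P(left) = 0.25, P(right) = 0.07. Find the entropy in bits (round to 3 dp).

1.816 bits

H = −Σ pᵢ log₂ pᵢ.
−0.39·log₂(0.39) = 0.5298
−0.29·log₂(0.29) = 0.5179
−0.25·log₂(0.25) = 0.5000
−0.07·log₂(0.07) = 0.2686
Sum ≈ 1.8163 → 1.816 bits.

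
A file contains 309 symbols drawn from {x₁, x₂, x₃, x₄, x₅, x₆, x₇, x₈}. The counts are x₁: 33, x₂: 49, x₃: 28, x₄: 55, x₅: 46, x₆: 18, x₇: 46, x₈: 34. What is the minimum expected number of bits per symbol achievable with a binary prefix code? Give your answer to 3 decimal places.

Probabilities are the counts divided by 309.
Repeatedly combine the two least-probable nodes; the expected code length is the sum of the merged weights.
merge 6/103 + 28/309 → 46/309
merge 11/103 + 34/309 → 67/309
merge 46/309 + 46/309 → 92/309
merge 46/309 + 49/309 → 95/309
merge 55/309 + 67/309 → 122/309
merge 92/309 + 95/309 → 187/309
merge 122/309 + 187/309 → 1
L = 46/309 + 67/309 + 92/309 + 95/309 + 122/309 + 187/309 + 1 = 306/103 ≈ 2.971 bits/symbol.

2.971 bits/symbol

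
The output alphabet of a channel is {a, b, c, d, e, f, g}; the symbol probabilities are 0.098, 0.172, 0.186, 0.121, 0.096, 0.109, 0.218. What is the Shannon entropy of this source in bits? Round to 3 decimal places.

H = −Σ pᵢ log₂ pᵢ.
−0.098·log₂(0.098) = 0.3284
−0.172·log₂(0.172) = 0.4368
−0.186·log₂(0.186) = 0.4514
−0.121·log₂(0.121) = 0.3687
−0.096·log₂(0.096) = 0.3246
−0.109·log₂(0.109) = 0.3485
−0.218·log₂(0.218) = 0.4791
Sum ≈ 2.7374 → 2.737 bits.

2.737 bits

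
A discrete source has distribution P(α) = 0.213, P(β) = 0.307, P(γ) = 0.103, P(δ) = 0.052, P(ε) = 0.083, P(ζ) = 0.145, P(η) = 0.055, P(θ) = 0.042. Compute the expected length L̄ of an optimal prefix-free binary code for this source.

2.712 bits/symbol

Repeatedly combine the two least-probable nodes; the expected code length is the sum of the merged weights.
merge 21/500 + 13/250 → 47/500
merge 11/200 + 83/1000 → 69/500
merge 47/500 + 103/1000 → 197/1000
merge 69/500 + 29/200 → 283/1000
merge 197/1000 + 213/1000 → 41/100
merge 283/1000 + 307/1000 → 59/100
merge 41/100 + 59/100 → 1
L = 47/500 + 69/500 + 197/1000 + 283/1000 + 41/100 + 59/100 + 1 = 339/125 = 2.712 bits/symbol.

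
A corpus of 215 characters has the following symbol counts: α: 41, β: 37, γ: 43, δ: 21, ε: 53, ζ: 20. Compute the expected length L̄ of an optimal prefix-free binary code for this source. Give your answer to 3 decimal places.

Probabilities are the counts divided by 215.
Repeatedly combine the two least-probable nodes; the expected code length is the sum of the merged weights.
merge 4/43 + 21/215 → 41/215
merge 37/215 + 41/215 → 78/215
merge 41/215 + 1/5 → 84/215
merge 53/215 + 78/215 → 131/215
merge 84/215 + 131/215 → 1
L = 41/215 + 78/215 + 84/215 + 131/215 + 1 = 549/215 ≈ 2.553 bits/symbol.

2.553 bits/symbol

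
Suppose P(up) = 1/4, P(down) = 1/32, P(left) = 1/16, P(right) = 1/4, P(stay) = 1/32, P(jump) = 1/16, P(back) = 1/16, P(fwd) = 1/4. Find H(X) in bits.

2.5625 bits

Each probability is a power of 1/2, so log₂(1/p) is an integer.
H = Σ p·log₂(1/p) = 1/4·2 + 1/32·5 + 1/16·4 + 1/4·2 + 1/32·5 + 1/16·4 + 1/16·4 + 1/4·2 = 2.5625 bits.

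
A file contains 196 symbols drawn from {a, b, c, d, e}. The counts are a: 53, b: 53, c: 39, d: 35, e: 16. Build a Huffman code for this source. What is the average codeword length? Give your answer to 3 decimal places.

2.260 bits/symbol

Probabilities are the counts divided by 196.
Repeatedly combine the two least-probable nodes; the expected code length is the sum of the merged weights.
merge 4/49 + 5/28 → 51/196
merge 39/196 + 51/196 → 45/98
merge 53/196 + 53/196 → 53/98
merge 45/98 + 53/98 → 1
L = 51/196 + 45/98 + 53/98 + 1 = 443/196 ≈ 2.260 bits/symbol.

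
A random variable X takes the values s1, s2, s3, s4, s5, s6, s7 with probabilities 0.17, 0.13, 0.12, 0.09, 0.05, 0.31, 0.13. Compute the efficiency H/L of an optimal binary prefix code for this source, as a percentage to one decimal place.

Entropy H = −Σ p log₂ p ≈ 2.6195 bits.
Huffman merges: 1/20+9/100→7/50; 3/25+13/100→1/4; 13/100+7/50→27/100; 17/100+1/4→21/50; 27/100+31/100→29/50; 21/50+29/50→1. L = 133/50 ≈ 2.6600.
Efficiency = H/L = 2.6195/2.6600 = 98.5%.

98.5%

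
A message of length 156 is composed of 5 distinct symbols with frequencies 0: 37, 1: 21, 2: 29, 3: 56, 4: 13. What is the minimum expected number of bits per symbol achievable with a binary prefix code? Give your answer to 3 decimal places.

Probabilities are the counts divided by 156.
Repeatedly combine the two least-probable nodes; the expected code length is the sum of the merged weights.
merge 1/12 + 7/52 → 17/78
merge 29/156 + 17/78 → 21/52
merge 37/156 + 14/39 → 31/52
merge 21/52 + 31/52 → 1
L = 17/78 + 21/52 + 31/52 + 1 = 173/78 ≈ 2.218 bits/symbol.

2.218 bits/symbol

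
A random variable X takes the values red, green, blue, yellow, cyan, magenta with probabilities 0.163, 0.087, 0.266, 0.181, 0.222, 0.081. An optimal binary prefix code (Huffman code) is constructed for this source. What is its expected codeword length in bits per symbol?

Repeatedly combine the two least-probable nodes; the expected code length is the sum of the merged weights.
merge 81/1000 + 87/1000 → 21/125
merge 163/1000 + 21/125 → 331/1000
merge 181/1000 + 111/500 → 403/1000
merge 133/500 + 331/1000 → 597/1000
merge 403/1000 + 597/1000 → 1
L = 21/125 + 331/1000 + 403/1000 + 597/1000 + 1 = 2499/1000 = 2.499 bits/symbol.

2.499 bits/symbol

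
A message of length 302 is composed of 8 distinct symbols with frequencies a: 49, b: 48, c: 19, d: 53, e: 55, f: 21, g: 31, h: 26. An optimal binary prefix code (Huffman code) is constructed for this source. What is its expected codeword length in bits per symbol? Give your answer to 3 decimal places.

2.950 bits/symbol

Probabilities are the counts divided by 302.
Repeatedly combine the two least-probable nodes; the expected code length is the sum of the merged weights.
merge 19/302 + 21/302 → 20/151
merge 13/151 + 31/302 → 57/302
merge 20/151 + 24/151 → 44/151
merge 49/302 + 53/302 → 51/151
merge 55/302 + 57/302 → 56/151
merge 44/151 + 51/151 → 95/151
merge 56/151 + 95/151 → 1
L = 20/151 + 57/302 + 44/151 + 51/151 + 56/151 + 95/151 + 1 = 891/302 ≈ 2.950 bits/symbol.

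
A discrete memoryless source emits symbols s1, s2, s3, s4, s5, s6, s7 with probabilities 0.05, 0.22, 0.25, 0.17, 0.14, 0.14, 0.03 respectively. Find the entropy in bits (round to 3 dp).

H = −Σ pᵢ log₂ pᵢ.
−0.05·log₂(0.05) = 0.2161
−0.22·log₂(0.22) = 0.4806
−0.25·log₂(0.25) = 0.5000
−0.17·log₂(0.17) = 0.4346
−0.14·log₂(0.14) = 0.3971
−0.14·log₂(0.14) = 0.3971
−0.03·log₂(0.03) = 0.1518
Sum ≈ 2.5772 → 2.577 bits.

2.577 bits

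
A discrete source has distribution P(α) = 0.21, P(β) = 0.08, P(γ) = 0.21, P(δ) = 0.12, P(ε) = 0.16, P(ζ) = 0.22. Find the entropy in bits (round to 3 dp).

H = −Σ pᵢ log₂ pᵢ.
−0.21·log₂(0.21) = 0.4728
−0.08·log₂(0.08) = 0.2915
−0.21·log₂(0.21) = 0.4728
−0.12·log₂(0.12) = 0.3671
−0.16·log₂(0.16) = 0.4230
−0.22·log₂(0.22) = 0.4806
Sum ≈ 2.5078 → 2.508 bits.

2.508 bits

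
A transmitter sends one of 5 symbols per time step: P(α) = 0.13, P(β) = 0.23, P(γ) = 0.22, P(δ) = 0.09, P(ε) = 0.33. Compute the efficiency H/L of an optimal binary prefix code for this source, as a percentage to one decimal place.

98.7%

Entropy H = −Σ p log₂ p ≈ 2.1914 bits.
Huffman merges: 9/100+13/100→11/50; 11/50+11/50→11/25; 23/100+33/100→14/25; 11/25+14/25→1. L = 111/50 ≈ 2.2200.
Efficiency = H/L = 2.1914/2.2200 = 98.7%.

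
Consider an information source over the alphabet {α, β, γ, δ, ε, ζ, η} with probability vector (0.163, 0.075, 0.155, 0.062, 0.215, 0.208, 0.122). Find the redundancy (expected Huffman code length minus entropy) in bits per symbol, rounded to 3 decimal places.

0.023 bits

Entropy H = −Σ p log₂ p ≈ 2.6907 bits.
Huffman merges: 31/500+3/40→137/1000; 61/500+137/1000→259/1000; 31/200+163/1000→159/500; 26/125+43/200→423/1000; 259/1000+159/500→577/1000; 423/1000+577/1000→1. L = 1357/500 ≈ 2.7140.
L − H = 2.7140 − 2.6907 = 0.023 bits.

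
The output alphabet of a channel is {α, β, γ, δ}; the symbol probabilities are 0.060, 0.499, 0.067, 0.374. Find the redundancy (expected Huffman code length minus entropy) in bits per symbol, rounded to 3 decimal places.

0.092 bits

Entropy H = −Σ p log₂ p ≈ 1.5359 bits.
Huffman merges: 3/50+67/1000→127/1000; 127/1000+187/500→501/1000; 499/1000+501/1000→1. L = 407/250 ≈ 1.6280.
L − H = 1.6280 − 1.5359 = 0.092 bits.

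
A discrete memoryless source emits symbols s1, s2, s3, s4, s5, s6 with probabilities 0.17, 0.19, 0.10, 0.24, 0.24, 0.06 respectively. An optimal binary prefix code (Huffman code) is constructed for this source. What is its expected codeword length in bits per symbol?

Repeatedly combine the two least-probable nodes; the expected code length is the sum of the merged weights.
merge 3/50 + 1/10 → 4/25
merge 4/25 + 17/100 → 33/100
merge 19/100 + 6/25 → 43/100
merge 6/25 + 33/100 → 57/100
merge 43/100 + 57/100 → 1
L = 4/25 + 33/100 + 43/100 + 57/100 + 1 = 249/100 = 2.49 bits/symbol.

2.49 bits/symbol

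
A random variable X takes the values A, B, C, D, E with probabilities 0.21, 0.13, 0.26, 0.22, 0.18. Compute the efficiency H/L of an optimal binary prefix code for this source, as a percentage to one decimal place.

Entropy H = −Σ p log₂ p ≈ 2.2866 bits.
Huffman merges: 13/100+9/50→31/100; 21/100+11/50→43/100; 13/50+31/100→57/100; 43/100+57/100→1. L = 231/100 ≈ 2.3100.
Efficiency = H/L = 2.2866/2.3100 = 99.0%.

99.0%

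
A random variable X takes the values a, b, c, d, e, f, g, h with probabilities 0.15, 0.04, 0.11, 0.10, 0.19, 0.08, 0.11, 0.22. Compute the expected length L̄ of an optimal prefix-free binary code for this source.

Repeatedly combine the two least-probable nodes; the expected code length is the sum of the merged weights.
merge 1/25 + 2/25 → 3/25
merge 1/10 + 11/100 → 21/100
merge 11/100 + 3/25 → 23/100
merge 3/20 + 19/100 → 17/50
merge 21/100 + 11/50 → 43/100
merge 23/100 + 17/50 → 57/100
merge 43/100 + 57/100 → 1
L = 3/25 + 21/100 + 23/100 + 17/50 + 43/100 + 57/100 + 1 = 29/10 = 2.9 bits/symbol.

2.9 bits/symbol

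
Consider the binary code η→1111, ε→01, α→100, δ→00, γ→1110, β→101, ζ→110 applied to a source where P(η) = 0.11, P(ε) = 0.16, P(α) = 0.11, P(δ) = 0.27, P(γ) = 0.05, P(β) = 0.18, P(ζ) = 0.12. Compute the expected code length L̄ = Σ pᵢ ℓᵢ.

2.73 bits/symbol

L̄ = Σ pᵢ·ℓᵢ = 0.11·4 + 0.16·2 + 0.11·3 + 0.27·2 + 0.05·4 + 0.18·3 + 0.12·3 = 2.73 bits/symbol.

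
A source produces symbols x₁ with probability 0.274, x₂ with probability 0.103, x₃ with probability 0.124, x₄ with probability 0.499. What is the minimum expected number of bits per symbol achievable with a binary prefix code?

Repeatedly combine the two least-probable nodes; the expected code length is the sum of the merged weights.
merge 103/1000 + 31/250 → 227/1000
merge 227/1000 + 137/500 → 501/1000
merge 499/1000 + 501/1000 → 1
L = 227/1000 + 501/1000 + 1 = 216/125 = 1.728 bits/symbol.

1.728 bits/symbol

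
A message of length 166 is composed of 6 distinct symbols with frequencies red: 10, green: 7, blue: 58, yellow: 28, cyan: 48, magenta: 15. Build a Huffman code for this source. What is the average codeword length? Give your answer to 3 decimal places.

2.295 bits/symbol

Probabilities are the counts divided by 166.
Repeatedly combine the two least-probable nodes; the expected code length is the sum of the merged weights.
merge 7/166 + 5/83 → 17/166
merge 15/166 + 17/166 → 16/83
merge 14/83 + 16/83 → 30/83
merge 24/83 + 29/83 → 53/83
merge 30/83 + 53/83 → 1
L = 17/166 + 16/83 + 30/83 + 53/83 + 1 = 381/166 ≈ 2.295 bits/symbol.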